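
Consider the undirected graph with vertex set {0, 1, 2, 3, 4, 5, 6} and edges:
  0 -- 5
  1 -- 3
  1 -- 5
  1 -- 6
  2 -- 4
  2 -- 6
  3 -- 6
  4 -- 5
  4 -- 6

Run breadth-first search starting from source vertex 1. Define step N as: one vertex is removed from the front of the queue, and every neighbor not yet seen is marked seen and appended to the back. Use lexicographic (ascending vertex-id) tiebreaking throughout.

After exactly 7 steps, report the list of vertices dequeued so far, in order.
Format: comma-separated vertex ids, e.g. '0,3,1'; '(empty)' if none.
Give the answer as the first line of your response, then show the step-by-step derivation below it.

1,3,5,6,0,4,2

step 1: dequeue 1; queue=[3,5,6]; order=1
step 2: dequeue 3; queue=[5,6]; order=1,3
step 3: dequeue 5; queue=[6,0,4]; order=1,3,5
step 4: dequeue 6; queue=[0,4,2]; order=1,3,5,6
step 5: dequeue 0; queue=[4,2]; order=1,3,5,6,0
step 6: dequeue 4; queue=[2]; order=1,3,5,6,0,4
step 7: dequeue 2; queue=[(empty)]; order=1,3,5,6,0,4,2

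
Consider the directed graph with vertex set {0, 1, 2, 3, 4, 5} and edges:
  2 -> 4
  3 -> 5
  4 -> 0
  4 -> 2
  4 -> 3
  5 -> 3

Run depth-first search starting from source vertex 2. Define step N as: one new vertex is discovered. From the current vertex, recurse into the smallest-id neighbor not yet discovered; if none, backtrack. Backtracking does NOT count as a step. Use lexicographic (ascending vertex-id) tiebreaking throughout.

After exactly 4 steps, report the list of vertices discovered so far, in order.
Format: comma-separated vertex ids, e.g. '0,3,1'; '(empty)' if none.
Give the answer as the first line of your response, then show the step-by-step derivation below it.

2,4,0,3

step 1: discover 2; path=2; order=2
step 2: discover 4; path=2>4; order=2,4
step 3: discover 0; path=2>4>0; order=2,4,0
step 4: discover 3; path=2>4>3; order=2,4,0,3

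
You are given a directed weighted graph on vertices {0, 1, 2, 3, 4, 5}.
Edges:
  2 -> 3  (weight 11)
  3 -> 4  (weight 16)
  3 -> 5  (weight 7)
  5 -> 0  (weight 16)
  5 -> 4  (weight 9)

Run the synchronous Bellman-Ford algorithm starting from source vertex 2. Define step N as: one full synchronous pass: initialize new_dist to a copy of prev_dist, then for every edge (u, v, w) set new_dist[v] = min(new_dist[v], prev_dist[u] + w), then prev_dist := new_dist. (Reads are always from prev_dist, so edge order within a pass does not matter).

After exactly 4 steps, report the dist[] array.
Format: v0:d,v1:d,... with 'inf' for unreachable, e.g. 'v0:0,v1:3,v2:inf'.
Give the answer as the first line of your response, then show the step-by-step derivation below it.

v0:34,v1:inf,v2:0,v3:11,v4:27,v5:18

step 1: dist = v0:inf,v1:inf,v2:0,v3:11,v4:inf,v5:inf
step 2: dist = v0:inf,v1:inf,v2:0,v3:11,v4:27,v5:18
step 3: dist = v0:34,v1:inf,v2:0,v3:11,v4:27,v5:18
step 4: dist = v0:34,v1:inf,v2:0,v3:11,v4:27,v5:18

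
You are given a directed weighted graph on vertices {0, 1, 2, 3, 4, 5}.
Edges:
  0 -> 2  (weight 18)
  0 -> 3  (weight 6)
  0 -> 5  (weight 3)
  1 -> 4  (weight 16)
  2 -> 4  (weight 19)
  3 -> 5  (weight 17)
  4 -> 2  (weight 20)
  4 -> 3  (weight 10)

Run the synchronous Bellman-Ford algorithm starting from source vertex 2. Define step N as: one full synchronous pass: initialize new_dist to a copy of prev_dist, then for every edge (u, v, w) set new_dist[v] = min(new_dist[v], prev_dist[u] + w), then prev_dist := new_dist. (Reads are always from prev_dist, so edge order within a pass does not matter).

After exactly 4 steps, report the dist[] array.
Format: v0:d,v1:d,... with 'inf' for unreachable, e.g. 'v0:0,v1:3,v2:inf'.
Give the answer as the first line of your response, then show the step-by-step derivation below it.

v0:inf,v1:inf,v2:0,v3:29,v4:19,v5:46

step 1: dist = v0:inf,v1:inf,v2:0,v3:inf,v4:19,v5:inf
step 2: dist = v0:inf,v1:inf,v2:0,v3:29,v4:19,v5:inf
step 3: dist = v0:inf,v1:inf,v2:0,v3:29,v4:19,v5:46
step 4: dist = v0:inf,v1:inf,v2:0,v3:29,v4:19,v5:46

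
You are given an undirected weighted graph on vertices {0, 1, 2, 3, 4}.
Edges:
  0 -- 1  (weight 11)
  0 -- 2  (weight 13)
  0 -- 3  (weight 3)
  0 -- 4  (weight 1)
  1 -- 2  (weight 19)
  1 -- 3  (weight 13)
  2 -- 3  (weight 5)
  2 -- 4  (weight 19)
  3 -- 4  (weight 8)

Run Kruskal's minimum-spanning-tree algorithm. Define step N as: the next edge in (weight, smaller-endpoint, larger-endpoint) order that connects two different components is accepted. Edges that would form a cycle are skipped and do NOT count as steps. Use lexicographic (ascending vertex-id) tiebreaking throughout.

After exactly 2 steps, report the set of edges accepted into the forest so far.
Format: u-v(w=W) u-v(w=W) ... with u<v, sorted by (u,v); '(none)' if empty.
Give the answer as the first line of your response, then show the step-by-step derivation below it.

0-3(w=3) 0-4(w=1)

step 1: add edge 0-4 (w=1); MST = {0-4(w=1)}
step 2: add edge 0-3 (w=3); MST = {0-3(w=3) 0-4(w=1)}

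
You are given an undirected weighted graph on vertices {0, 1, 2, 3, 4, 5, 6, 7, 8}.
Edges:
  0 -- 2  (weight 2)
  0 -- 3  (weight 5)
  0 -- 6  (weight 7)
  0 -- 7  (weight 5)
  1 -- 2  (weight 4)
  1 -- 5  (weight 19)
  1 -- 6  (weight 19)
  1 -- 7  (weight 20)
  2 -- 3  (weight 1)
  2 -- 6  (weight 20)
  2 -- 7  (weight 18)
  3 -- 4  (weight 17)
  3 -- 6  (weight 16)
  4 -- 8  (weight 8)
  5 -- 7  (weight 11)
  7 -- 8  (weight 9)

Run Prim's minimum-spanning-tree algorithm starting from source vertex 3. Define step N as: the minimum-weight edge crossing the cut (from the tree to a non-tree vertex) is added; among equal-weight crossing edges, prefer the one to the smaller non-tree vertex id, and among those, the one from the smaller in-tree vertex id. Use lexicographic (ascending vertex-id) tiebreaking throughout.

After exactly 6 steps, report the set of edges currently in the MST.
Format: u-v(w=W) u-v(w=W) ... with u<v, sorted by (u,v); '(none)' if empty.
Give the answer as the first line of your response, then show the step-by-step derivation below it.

0-2(w=2) 0-6(w=7) 0-7(w=5) 1-2(w=4) 2-3(w=1) 7-8(w=9)

step 1: add edge 2-3 (w=1); MST = {2-3(w=1)}
step 2: add edge 0-2 (w=2); MST = {0-2(w=2) 2-3(w=1)}
step 3: add edge 1-2 (w=4); MST = {0-2(w=2) 1-2(w=4) 2-3(w=1)}
step 4: add edge 0-7 (w=5); MST = {0-2(w=2) 0-7(w=5) 1-2(w=4) 2-3(w=1)}
step 5: add edge 0-6 (w=7); MST = {0-2(w=2) 0-6(w=7) 0-7(w=5) 1-2(w=4) 2-3(w=1)}
step 6: add edge 7-8 (w=9); MST = {0-2(w=2) 0-6(w=7) 0-7(w=5) 1-2(w=4) 2-3(w=1) 7-8(w=9)}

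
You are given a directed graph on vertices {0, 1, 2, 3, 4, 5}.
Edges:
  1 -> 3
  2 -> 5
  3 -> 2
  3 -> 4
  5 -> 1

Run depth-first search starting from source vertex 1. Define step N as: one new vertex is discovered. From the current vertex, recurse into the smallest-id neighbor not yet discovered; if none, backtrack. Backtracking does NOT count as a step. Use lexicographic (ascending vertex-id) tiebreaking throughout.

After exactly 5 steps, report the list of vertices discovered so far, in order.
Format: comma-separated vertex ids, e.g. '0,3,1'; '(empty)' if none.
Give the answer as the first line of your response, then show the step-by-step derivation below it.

1,3,2,5,4

step 1: discover 1; path=1; order=1
step 2: discover 3; path=1>3; order=1,3
step 3: discover 2; path=1>3>2; order=1,3,2
step 4: discover 5; path=1>3>2>5; order=1,3,2,5
step 5: discover 4; path=1>3>4; order=1,3,2,5,4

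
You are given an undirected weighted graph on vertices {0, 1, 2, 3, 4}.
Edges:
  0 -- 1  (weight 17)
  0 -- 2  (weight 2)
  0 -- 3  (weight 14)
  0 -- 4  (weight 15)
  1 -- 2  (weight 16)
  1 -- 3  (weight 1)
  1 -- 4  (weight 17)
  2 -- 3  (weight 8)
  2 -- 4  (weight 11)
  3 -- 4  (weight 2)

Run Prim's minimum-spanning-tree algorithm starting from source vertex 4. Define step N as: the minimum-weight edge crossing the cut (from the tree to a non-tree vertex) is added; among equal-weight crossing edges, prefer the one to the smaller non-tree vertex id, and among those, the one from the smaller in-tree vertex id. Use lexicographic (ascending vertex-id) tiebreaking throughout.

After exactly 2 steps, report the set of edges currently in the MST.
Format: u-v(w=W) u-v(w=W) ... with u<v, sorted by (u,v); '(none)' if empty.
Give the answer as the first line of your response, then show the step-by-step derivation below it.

1-3(w=1) 3-4(w=2)

step 1: add edge 3-4 (w=2); MST = {3-4(w=2)}
step 2: add edge 1-3 (w=1); MST = {1-3(w=1) 3-4(w=2)}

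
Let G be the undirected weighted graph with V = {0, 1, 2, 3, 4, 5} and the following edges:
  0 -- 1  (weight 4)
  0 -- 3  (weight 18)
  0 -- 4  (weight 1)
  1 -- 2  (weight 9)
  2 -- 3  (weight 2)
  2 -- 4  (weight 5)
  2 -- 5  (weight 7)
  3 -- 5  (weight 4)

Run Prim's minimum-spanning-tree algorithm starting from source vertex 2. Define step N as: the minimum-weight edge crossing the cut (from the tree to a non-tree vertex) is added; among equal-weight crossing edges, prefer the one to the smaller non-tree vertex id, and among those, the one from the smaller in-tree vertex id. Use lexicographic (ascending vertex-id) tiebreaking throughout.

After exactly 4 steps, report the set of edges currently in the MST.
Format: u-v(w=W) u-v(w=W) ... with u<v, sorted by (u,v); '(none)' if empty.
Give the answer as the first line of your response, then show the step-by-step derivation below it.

0-4(w=1) 2-3(w=2) 2-4(w=5) 3-5(w=4)

step 1: add edge 2-3 (w=2); MST = {2-3(w=2)}
step 2: add edge 3-5 (w=4); MST = {2-3(w=2) 3-5(w=4)}
step 3: add edge 2-4 (w=5); MST = {2-3(w=2) 2-4(w=5) 3-5(w=4)}
step 4: add edge 0-4 (w=1); MST = {0-4(w=1) 2-3(w=2) 2-4(w=5) 3-5(w=4)}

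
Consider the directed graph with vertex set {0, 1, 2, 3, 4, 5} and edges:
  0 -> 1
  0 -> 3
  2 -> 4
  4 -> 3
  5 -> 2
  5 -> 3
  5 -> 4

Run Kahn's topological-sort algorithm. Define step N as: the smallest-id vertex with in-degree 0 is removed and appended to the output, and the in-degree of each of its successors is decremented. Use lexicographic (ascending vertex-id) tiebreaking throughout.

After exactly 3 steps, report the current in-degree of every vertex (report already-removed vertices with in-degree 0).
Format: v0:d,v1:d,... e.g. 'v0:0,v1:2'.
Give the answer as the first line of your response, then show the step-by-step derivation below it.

v0:0,v1:0,v2:0,v3:1,v4:1,v5:0

step 1: output 0; order=[0]; indeg=(0,0,1,2,2,0)
step 2: output 1; order=[0,1]; indeg=(0,0,1,2,2,0)
step 3: output 5; order=[0,1,5]; indeg=(0,0,0,1,1,0)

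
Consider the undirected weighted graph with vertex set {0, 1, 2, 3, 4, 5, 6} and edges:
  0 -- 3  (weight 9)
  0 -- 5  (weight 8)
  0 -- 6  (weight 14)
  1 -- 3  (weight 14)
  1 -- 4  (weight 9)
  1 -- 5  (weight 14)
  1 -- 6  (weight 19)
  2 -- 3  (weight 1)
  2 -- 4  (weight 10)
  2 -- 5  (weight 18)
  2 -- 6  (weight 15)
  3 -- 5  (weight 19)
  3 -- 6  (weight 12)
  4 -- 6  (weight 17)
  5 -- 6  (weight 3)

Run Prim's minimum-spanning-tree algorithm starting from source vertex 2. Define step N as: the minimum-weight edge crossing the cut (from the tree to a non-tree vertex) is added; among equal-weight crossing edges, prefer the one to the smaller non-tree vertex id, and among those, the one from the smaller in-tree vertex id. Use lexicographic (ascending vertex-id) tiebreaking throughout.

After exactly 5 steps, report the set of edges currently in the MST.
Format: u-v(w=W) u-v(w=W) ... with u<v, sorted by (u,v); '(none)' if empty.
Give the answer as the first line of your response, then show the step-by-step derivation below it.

0-3(w=9) 0-5(w=8) 2-3(w=1) 2-4(w=10) 5-6(w=3)

step 1: add edge 2-3 (w=1); MST = {2-3(w=1)}
step 2: add edge 0-3 (w=9); MST = {0-3(w=9) 2-3(w=1)}
step 3: add edge 0-5 (w=8); MST = {0-3(w=9) 0-5(w=8) 2-3(w=1)}
step 4: add edge 5-6 (w=3); MST = {0-3(w=9) 0-5(w=8) 2-3(w=1) 5-6(w=3)}
step 5: add edge 2-4 (w=10); MST = {0-3(w=9) 0-5(w=8) 2-3(w=1) 2-4(w=10) 5-6(w=3)}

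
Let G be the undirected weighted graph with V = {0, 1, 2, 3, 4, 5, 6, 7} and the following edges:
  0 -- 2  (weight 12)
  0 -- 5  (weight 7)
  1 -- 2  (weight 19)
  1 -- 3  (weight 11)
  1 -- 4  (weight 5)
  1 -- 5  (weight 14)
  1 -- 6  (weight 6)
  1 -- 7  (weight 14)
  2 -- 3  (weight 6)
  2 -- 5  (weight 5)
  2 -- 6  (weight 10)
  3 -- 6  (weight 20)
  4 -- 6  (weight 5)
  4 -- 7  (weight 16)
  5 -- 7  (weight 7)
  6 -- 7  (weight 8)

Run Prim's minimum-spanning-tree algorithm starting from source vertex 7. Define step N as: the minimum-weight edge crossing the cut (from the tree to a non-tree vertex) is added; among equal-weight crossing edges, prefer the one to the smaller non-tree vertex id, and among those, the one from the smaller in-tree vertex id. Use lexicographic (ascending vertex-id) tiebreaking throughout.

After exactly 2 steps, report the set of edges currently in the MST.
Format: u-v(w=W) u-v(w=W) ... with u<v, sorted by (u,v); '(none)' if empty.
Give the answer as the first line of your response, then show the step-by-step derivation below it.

2-5(w=5) 5-7(w=7)

step 1: add edge 5-7 (w=7); MST = {5-7(w=7)}
step 2: add edge 2-5 (w=5); MST = {2-5(w=5) 5-7(w=7)}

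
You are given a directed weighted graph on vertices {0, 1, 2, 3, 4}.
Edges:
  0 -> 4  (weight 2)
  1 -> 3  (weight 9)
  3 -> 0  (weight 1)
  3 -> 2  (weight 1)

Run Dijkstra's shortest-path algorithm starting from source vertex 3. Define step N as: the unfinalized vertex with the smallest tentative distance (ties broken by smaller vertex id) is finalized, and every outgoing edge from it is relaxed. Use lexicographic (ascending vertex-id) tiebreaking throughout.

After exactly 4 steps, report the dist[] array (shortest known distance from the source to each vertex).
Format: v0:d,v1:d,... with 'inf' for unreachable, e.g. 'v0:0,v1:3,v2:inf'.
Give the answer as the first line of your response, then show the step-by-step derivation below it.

v0:1,v1:inf,v2:1,v3:0,v4:3

step 1: dist = v0:1,v1:inf,v2:1,v3:0,v4:inf
step 2: dist = v0:1,v1:inf,v2:1,v3:0,v4:3
step 3: dist = v0:1,v1:inf,v2:1,v3:0,v4:3
step 4: dist = v0:1,v1:inf,v2:1,v3:0,v4:3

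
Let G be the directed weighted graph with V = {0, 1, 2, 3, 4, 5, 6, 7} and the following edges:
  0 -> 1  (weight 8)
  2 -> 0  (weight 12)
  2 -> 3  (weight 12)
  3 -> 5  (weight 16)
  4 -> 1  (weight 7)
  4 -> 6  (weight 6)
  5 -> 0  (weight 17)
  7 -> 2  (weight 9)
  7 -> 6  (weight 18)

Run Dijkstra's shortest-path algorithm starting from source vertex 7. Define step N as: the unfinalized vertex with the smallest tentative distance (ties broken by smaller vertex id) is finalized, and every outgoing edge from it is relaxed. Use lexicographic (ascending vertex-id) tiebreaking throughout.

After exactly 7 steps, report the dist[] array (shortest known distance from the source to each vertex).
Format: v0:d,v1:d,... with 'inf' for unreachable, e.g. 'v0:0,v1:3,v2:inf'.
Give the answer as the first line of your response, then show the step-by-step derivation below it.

v0:21,v1:29,v2:9,v3:21,v4:inf,v5:37,v6:18,v7:0

step 1: dist = v0:inf,v1:inf,v2:9,v3:inf,v4:inf,v5:inf,v6:18,v7:0
step 2: dist = v0:21,v1:inf,v2:9,v3:21,v4:inf,v5:inf,v6:18,v7:0
step 3: dist = v0:21,v1:inf,v2:9,v3:21,v4:inf,v5:inf,v6:18,v7:0
step 4: dist = v0:21,v1:29,v2:9,v3:21,v4:inf,v5:inf,v6:18,v7:0
step 5: dist = v0:21,v1:29,v2:9,v3:21,v4:inf,v5:37,v6:18,v7:0
step 6: dist = v0:21,v1:29,v2:9,v3:21,v4:inf,v5:37,v6:18,v7:0
step 7: dist = v0:21,v1:29,v2:9,v3:21,v4:inf,v5:37,v6:18,v7:0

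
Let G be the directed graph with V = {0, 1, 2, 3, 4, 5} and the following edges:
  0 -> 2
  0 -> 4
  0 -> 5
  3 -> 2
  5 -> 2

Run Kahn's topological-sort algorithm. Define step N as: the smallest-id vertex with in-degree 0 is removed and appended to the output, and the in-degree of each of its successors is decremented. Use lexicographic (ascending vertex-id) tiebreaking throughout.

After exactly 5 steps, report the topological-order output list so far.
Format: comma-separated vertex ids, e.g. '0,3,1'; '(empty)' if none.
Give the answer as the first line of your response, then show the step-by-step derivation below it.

0,1,3,4,5

step 1: output 0; order=[0]; indeg=(0,0,2,0,0,0)
step 2: output 1; order=[0,1]; indeg=(0,0,2,0,0,0)
step 3: output 3; order=[0,1,3]; indeg=(0,0,1,0,0,0)
step 4: output 4; order=[0,1,3,4]; indeg=(0,0,1,0,0,0)
step 5: output 5; order=[0,1,3,4,5]; indeg=(0,0,0,0,0,0)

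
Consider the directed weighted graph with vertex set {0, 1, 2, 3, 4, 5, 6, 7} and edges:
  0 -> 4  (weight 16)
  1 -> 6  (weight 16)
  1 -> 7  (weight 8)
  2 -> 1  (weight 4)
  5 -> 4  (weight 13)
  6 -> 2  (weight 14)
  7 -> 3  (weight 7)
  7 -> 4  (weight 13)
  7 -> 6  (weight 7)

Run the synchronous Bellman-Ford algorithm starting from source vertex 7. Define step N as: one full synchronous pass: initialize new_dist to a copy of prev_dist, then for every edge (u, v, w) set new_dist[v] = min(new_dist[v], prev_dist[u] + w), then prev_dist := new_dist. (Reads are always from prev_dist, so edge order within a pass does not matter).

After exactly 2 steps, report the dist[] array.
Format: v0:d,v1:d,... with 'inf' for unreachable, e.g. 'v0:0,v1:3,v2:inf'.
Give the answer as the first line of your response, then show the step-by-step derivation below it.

v0:inf,v1:inf,v2:21,v3:7,v4:13,v5:inf,v6:7,v7:0

step 1: dist = v0:inf,v1:inf,v2:inf,v3:7,v4:13,v5:inf,v6:7,v7:0
step 2: dist = v0:inf,v1:inf,v2:21,v3:7,v4:13,v5:inf,v6:7,v7:0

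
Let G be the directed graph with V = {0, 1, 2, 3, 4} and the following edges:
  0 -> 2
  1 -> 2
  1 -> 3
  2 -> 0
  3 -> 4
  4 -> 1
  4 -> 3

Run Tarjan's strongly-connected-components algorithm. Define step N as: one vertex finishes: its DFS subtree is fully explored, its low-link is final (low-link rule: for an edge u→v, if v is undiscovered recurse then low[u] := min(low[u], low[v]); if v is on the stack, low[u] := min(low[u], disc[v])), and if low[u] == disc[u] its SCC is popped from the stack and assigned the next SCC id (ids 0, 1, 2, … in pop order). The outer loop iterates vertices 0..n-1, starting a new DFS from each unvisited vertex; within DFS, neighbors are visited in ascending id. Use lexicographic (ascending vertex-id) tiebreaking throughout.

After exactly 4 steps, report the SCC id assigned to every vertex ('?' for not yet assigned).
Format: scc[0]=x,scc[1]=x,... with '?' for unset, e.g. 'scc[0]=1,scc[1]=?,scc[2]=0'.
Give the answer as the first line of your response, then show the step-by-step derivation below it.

scc[0]=0,scc[1]=?,scc[2]=0,scc[3]=?,scc[4]=?

step 1: low=(low[0]=0,low[1]=?,low[2]=0,low[3]=?,low[4]=?); scc=(scc[0]=?,scc[1]=?,scc[2]=?,scc[3]=?,scc[4]=?)
step 2: low=(low[0]=0,low[1]=?,low[2]=0,low[3]=?,low[4]=?); scc=(scc[0]=0,scc[1]=?,scc[2]=0,scc[3]=?,scc[4]=?)
step 3: low=(low[0]=0,low[1]=2,low[2]=0,low[3]=3,low[4]=2); scc=(scc[0]=0,scc[1]=?,scc[2]=0,scc[3]=?,scc[4]=?)
step 4: low=(low[0]=0,low[1]=2,low[2]=0,low[3]=2,low[4]=2); scc=(scc[0]=0,scc[1]=?,scc[2]=0,scc[3]=?,scc[4]=?)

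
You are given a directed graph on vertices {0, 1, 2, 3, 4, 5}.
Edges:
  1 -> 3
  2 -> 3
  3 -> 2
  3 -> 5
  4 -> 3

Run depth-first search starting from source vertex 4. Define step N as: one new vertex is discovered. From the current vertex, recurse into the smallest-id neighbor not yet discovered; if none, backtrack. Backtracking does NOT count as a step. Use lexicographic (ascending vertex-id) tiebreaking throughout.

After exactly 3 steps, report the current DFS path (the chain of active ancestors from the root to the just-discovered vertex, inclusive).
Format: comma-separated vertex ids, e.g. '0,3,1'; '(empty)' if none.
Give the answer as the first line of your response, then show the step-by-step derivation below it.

4,3,2

step 1: discover 4; path=4; order=4
step 2: discover 3; path=4>3; order=4,3
step 3: discover 2; path=4>3>2; order=4,3,2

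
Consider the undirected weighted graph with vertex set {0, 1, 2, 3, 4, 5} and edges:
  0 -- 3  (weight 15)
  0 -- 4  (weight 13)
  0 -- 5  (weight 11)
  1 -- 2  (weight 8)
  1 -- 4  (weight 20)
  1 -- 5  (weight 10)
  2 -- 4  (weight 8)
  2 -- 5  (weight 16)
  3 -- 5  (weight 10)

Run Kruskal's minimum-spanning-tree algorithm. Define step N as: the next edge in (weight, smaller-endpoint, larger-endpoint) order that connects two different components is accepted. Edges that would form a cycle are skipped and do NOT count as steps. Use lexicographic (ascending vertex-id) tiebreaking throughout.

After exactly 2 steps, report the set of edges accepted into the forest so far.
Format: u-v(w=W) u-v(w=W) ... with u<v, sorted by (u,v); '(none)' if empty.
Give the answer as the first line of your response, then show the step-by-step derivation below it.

1-2(w=8) 2-4(w=8)

step 1: add edge 1-2 (w=8); MST = {1-2(w=8)}
step 2: add edge 2-4 (w=8); MST = {1-2(w=8) 2-4(w=8)}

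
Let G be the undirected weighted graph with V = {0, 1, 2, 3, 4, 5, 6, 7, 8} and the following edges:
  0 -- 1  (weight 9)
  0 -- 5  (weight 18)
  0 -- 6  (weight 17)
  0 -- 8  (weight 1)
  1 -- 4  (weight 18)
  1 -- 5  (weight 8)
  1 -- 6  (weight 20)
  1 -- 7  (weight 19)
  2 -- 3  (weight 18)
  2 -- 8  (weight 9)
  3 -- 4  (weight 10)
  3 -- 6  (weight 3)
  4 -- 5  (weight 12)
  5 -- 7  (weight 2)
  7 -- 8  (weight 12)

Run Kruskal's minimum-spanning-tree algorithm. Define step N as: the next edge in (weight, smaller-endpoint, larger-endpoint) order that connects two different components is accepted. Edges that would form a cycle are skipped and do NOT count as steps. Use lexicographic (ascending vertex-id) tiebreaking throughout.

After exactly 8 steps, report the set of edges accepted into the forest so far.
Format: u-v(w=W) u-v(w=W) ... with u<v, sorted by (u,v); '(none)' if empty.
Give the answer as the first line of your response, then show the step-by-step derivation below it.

0-1(w=9) 0-8(w=1) 1-5(w=8) 2-8(w=9) 3-4(w=10) 3-6(w=3) 4-5(w=12) 5-7(w=2)

step 1: add edge 0-8 (w=1); MST = {0-8(w=1)}
step 2: add edge 5-7 (w=2); MST = {0-8(w=1) 5-7(w=2)}
step 3: add edge 3-6 (w=3); MST = {0-8(w=1) 3-6(w=3) 5-7(w=2)}
step 4: add edge 1-5 (w=8); MST = {0-8(w=1) 1-5(w=8) 3-6(w=3) 5-7(w=2)}
step 5: add edge 0-1 (w=9); MST = {0-1(w=9) 0-8(w=1) 1-5(w=8) 3-6(w=3) 5-7(w=2)}
step 6: add edge 2-8 (w=9); MST = {0-1(w=9) 0-8(w=1) 1-5(w=8) 2-8(w=9) 3-6(w=3) 5-7(w=2)}
step 7: add edge 3-4 (w=10); MST = {0-1(w=9) 0-8(w=1) 1-5(w=8) 2-8(w=9) 3-4(w=10) 3-6(w=3) 5-7(w=2)}
step 8: add edge 4-5 (w=12); MST = {0-1(w=9) 0-8(w=1) 1-5(w=8) 2-8(w=9) 3-4(w=10) 3-6(w=3) 4-5(w=12) 5-7(w=2)}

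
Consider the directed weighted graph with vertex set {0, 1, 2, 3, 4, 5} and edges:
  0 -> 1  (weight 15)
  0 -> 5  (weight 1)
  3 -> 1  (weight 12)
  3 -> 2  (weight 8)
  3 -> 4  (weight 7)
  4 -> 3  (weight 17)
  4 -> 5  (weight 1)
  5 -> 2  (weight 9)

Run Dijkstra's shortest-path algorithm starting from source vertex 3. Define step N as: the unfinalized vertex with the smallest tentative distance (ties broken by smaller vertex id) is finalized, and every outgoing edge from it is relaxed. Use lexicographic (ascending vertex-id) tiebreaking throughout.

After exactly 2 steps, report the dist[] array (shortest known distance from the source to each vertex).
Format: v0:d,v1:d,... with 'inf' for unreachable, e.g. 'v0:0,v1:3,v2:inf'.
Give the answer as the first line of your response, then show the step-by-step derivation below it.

v0:inf,v1:12,v2:8,v3:0,v4:7,v5:8

step 1: dist = v0:inf,v1:12,v2:8,v3:0,v4:7,v5:inf
step 2: dist = v0:inf,v1:12,v2:8,v3:0,v4:7,v5:8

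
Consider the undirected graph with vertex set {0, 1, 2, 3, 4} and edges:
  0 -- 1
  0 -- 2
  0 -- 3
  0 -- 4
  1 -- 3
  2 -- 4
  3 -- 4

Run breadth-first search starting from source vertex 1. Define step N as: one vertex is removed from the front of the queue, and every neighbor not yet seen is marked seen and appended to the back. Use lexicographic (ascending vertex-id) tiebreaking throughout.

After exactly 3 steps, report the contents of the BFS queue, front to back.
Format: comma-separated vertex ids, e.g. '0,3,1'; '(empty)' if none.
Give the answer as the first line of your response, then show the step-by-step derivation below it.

2,4

step 1: dequeue 1; queue=[0,3]; order=1
step 2: dequeue 0; queue=[3,2,4]; order=1,0
step 3: dequeue 3; queue=[2,4]; order=1,0,3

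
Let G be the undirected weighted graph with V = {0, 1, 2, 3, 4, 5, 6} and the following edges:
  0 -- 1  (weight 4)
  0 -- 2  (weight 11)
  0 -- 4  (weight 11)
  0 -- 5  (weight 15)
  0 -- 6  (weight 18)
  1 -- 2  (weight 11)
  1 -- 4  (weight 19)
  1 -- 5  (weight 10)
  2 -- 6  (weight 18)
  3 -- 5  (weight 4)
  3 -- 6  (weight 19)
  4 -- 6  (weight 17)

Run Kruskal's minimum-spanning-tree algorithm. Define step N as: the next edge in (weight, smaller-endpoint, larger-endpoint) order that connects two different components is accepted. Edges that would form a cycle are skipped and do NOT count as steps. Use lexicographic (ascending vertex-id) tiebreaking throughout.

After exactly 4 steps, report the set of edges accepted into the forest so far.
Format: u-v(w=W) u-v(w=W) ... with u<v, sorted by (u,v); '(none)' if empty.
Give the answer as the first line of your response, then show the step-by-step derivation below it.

0-1(w=4) 0-2(w=11) 1-5(w=10) 3-5(w=4)

step 1: add edge 0-1 (w=4); MST = {0-1(w=4)}
step 2: add edge 3-5 (w=4); MST = {0-1(w=4) 3-5(w=4)}
step 3: add edge 1-5 (w=10); MST = {0-1(w=4) 1-5(w=10) 3-5(w=4)}
step 4: add edge 0-2 (w=11); MST = {0-1(w=4) 0-2(w=11) 1-5(w=10) 3-5(w=4)}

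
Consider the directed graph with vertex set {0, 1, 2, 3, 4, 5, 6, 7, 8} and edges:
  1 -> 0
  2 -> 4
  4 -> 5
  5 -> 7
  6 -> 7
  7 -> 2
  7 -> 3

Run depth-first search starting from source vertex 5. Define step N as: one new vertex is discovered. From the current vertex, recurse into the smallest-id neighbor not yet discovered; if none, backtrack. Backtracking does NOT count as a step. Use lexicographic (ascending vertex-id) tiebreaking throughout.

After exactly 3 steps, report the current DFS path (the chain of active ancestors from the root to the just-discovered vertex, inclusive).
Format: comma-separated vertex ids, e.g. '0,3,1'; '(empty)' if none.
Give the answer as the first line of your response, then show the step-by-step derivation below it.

5,7,2

step 1: discover 5; path=5; order=5
step 2: discover 7; path=5>7; order=5,7
step 3: discover 2; path=5>7>2; order=5,7,2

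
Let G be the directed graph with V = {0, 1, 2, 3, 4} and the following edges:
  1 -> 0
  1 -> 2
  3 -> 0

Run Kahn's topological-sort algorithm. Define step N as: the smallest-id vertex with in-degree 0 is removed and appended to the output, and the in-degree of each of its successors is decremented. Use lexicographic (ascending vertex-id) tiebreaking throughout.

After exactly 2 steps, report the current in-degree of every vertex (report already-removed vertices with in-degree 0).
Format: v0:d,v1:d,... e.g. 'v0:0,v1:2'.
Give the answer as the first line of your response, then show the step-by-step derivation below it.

v0:1,v1:0,v2:0,v3:0,v4:0

step 1: output 1; order=[1]; indeg=(1,0,0,0,0)
step 2: output 2; order=[1,2]; indeg=(1,0,0,0,0)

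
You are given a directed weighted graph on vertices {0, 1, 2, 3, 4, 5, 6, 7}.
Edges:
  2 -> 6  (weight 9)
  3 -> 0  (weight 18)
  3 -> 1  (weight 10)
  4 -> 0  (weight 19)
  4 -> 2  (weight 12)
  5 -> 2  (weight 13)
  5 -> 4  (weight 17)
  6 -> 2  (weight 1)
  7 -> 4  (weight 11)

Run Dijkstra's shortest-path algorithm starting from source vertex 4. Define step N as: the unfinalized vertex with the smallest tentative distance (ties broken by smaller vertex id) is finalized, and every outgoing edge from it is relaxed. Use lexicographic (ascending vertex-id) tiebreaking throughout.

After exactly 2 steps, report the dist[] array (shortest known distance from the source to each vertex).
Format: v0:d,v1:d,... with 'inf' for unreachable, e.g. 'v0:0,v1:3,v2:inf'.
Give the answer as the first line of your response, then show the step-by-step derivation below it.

v0:19,v1:inf,v2:12,v3:inf,v4:0,v5:inf,v6:21,v7:inf

step 1: dist = v0:19,v1:inf,v2:12,v3:inf,v4:0,v5:inf,v6:inf,v7:inf
step 2: dist = v0:19,v1:inf,v2:12,v3:inf,v4:0,v5:inf,v6:21,v7:inf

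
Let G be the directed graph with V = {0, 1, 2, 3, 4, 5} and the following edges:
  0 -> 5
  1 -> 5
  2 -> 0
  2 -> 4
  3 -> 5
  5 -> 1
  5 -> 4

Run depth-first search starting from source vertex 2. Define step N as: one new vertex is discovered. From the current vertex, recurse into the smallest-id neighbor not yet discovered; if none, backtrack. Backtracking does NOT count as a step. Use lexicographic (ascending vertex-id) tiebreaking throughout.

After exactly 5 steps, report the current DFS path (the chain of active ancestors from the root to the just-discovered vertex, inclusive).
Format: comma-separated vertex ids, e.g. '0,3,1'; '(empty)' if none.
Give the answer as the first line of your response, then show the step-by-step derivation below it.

2,0,5,4

step 1: discover 2; path=2; order=2
step 2: discover 0; path=2>0; order=2,0
step 3: discover 5; path=2>0>5; order=2,0,5
step 4: discover 1; path=2>0>5>1; order=2,0,5,1
step 5: discover 4; path=2>0>5>4; order=2,0,5,1,4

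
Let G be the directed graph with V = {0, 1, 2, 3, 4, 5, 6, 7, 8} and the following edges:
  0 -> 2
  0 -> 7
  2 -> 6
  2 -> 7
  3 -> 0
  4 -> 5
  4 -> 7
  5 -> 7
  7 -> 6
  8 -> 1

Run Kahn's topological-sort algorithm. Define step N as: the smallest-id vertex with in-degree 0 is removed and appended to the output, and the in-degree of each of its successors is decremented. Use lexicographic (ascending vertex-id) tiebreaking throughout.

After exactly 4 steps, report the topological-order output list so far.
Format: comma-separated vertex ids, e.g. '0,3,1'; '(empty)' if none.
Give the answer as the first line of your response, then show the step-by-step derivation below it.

3,0,2,4

step 1: output 3; order=[3]; indeg=(0,1,1,0,0,1,2,4,0)
step 2: output 0; order=[3,0]; indeg=(0,1,0,0,0,1,2,3,0)
step 3: output 2; order=[3,0,2]; indeg=(0,1,0,0,0,1,1,2,0)
step 4: output 4; order=[3,0,2,4]; indeg=(0,1,0,0,0,0,1,1,0)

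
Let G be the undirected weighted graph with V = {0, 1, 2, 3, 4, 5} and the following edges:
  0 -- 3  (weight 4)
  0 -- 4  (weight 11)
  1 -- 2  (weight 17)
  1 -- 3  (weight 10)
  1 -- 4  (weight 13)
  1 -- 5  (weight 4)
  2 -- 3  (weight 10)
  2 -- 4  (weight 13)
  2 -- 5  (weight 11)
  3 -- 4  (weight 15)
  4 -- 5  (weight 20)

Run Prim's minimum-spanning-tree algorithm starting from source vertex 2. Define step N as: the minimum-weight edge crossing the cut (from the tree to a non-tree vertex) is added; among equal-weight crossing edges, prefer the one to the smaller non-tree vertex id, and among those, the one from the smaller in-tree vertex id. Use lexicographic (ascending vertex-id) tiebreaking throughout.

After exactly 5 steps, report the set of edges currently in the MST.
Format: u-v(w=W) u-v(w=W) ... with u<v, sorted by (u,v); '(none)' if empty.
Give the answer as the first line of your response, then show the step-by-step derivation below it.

0-3(w=4) 0-4(w=11) 1-3(w=10) 1-5(w=4) 2-3(w=10)

step 1: add edge 2-3 (w=10); MST = {2-3(w=10)}
step 2: add edge 0-3 (w=4); MST = {0-3(w=4) 2-3(w=10)}
step 3: add edge 1-3 (w=10); MST = {0-3(w=4) 1-3(w=10) 2-3(w=10)}
step 4: add edge 1-5 (w=4); MST = {0-3(w=4) 1-3(w=10) 1-5(w=4) 2-3(w=10)}
step 5: add edge 0-4 (w=11); MST = {0-3(w=4) 0-4(w=11) 1-3(w=10) 1-5(w=4) 2-3(w=10)}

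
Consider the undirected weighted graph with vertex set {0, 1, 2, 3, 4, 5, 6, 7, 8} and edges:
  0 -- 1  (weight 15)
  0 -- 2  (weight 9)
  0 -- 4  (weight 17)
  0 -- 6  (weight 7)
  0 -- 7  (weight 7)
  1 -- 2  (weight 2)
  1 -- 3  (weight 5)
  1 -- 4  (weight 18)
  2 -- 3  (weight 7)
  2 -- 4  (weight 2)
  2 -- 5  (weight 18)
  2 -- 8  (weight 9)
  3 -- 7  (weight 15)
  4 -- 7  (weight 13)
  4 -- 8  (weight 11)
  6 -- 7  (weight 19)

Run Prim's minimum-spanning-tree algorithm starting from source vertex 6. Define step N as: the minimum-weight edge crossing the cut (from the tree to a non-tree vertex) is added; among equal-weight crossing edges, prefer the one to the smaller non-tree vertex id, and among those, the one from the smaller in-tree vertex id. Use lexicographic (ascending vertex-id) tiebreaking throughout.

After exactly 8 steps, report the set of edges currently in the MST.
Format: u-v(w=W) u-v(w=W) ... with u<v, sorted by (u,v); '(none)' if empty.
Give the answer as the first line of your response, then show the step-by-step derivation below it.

0-2(w=9) 0-6(w=7) 0-7(w=7) 1-2(w=2) 1-3(w=5) 2-4(w=2) 2-5(w=18) 2-8(w=9)

step 1: add edge 0-6 (w=7); MST = {0-6(w=7)}
step 2: add edge 0-7 (w=7); MST = {0-6(w=7) 0-7(w=7)}
step 3: add edge 0-2 (w=9); MST = {0-2(w=9) 0-6(w=7) 0-7(w=7)}
step 4: add edge 1-2 (w=2); MST = {0-2(w=9) 0-6(w=7) 0-7(w=7) 1-2(w=2)}
step 5: add edge 2-4 (w=2); MST = {0-2(w=9) 0-6(w=7) 0-7(w=7) 1-2(w=2) 2-4(w=2)}
step 6: add edge 1-3 (w=5); MST = {0-2(w=9) 0-6(w=7) 0-7(w=7) 1-2(w=2) 1-3(w=5) 2-4(w=2)}
step 7: add edge 2-8 (w=9); MST = {0-2(w=9) 0-6(w=7) 0-7(w=7) 1-2(w=2) 1-3(w=5) 2-4(w=2) 2-8(w=9)}
step 8: add edge 2-5 (w=18); MST = {0-2(w=9) 0-6(w=7) 0-7(w=7) 1-2(w=2) 1-3(w=5) 2-4(w=2) 2-5(w=18) 2-8(w=9)}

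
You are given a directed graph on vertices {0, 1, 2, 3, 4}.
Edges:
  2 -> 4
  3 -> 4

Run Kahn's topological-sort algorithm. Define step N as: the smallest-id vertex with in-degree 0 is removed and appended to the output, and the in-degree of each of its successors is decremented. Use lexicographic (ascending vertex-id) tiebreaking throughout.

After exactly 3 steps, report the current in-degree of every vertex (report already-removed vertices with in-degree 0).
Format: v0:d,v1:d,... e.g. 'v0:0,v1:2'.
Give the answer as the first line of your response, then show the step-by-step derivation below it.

v0:0,v1:0,v2:0,v3:0,v4:1

step 1: output 0; order=[0]; indeg=(0,0,0,0,2)
step 2: output 1; order=[0,1]; indeg=(0,0,0,0,2)
step 3: output 2; order=[0,1,2]; indeg=(0,0,0,0,1)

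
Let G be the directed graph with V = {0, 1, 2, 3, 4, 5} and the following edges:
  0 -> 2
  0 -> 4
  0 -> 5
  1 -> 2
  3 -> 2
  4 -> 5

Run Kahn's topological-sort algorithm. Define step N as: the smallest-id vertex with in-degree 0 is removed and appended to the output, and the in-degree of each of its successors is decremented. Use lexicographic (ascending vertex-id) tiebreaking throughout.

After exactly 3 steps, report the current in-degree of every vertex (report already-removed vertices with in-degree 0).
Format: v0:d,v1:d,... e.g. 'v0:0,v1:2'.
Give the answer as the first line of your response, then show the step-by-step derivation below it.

v0:0,v1:0,v2:0,v3:0,v4:0,v5:1

step 1: output 0; order=[0]; indeg=(0,0,2,0,0,1)
step 2: output 1; order=[0,1]; indeg=(0,0,1,0,0,1)
step 3: output 3; order=[0,1,3]; indeg=(0,0,0,0,0,1)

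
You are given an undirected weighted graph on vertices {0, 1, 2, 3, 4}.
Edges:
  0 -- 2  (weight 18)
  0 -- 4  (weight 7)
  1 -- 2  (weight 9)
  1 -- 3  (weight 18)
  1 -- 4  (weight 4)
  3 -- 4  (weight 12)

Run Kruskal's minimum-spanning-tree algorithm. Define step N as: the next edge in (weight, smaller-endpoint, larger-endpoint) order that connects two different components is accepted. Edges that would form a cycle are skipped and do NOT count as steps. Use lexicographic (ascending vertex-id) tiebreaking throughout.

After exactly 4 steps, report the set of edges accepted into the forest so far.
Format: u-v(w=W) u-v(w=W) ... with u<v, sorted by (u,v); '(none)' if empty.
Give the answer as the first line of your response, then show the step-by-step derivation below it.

0-4(w=7) 1-2(w=9) 1-4(w=4) 3-4(w=12)

step 1: add edge 1-4 (w=4); MST = {1-4(w=4)}
step 2: add edge 0-4 (w=7); MST = {0-4(w=7) 1-4(w=4)}
step 3: add edge 1-2 (w=9); MST = {0-4(w=7) 1-2(w=9) 1-4(w=4)}
step 4: add edge 3-4 (w=12); MST = {0-4(w=7) 1-2(w=9) 1-4(w=4) 3-4(w=12)}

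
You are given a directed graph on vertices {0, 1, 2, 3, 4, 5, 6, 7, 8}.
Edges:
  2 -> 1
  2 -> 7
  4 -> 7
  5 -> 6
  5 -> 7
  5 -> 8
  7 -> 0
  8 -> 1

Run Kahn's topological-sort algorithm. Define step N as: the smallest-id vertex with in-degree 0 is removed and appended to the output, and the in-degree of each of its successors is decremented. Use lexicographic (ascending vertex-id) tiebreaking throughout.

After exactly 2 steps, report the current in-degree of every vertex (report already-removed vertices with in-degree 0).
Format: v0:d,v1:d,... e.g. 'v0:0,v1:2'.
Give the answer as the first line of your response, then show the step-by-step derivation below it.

v0:1,v1:1,v2:0,v3:0,v4:0,v5:0,v6:1,v7:2,v8:1

step 1: output 2; order=[2]; indeg=(1,1,0,0,0,0,1,2,1)
step 2: output 3; order=[2,3]; indeg=(1,1,0,0,0,0,1,2,1)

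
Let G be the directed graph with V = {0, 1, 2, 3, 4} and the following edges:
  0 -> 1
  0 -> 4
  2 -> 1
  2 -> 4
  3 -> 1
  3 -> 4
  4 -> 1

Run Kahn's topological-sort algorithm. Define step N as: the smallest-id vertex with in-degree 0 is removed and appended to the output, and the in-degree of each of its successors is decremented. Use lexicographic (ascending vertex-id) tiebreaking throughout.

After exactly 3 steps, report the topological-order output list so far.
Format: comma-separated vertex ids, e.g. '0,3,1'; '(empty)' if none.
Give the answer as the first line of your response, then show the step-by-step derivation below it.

0,2,3

step 1: output 0; order=[0]; indeg=(0,3,0,0,2)
step 2: output 2; order=[0,2]; indeg=(0,2,0,0,1)
step 3: output 3; order=[0,2,3]; indeg=(0,1,0,0,0)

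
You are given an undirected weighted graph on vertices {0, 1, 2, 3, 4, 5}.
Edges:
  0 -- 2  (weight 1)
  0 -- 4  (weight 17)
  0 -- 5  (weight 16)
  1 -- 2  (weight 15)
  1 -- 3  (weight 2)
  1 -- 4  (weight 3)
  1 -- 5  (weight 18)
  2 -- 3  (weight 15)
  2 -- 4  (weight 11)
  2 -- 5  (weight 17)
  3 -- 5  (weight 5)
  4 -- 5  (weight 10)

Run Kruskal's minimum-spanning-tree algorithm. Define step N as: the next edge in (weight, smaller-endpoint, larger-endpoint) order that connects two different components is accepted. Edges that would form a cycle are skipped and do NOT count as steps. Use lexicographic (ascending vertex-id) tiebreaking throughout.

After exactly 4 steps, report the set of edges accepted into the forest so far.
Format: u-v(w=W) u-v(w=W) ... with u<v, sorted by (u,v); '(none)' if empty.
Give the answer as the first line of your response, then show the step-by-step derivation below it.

0-2(w=1) 1-3(w=2) 1-4(w=3) 3-5(w=5)

step 1: add edge 0-2 (w=1); MST = {0-2(w=1)}
step 2: add edge 1-3 (w=2); MST = {0-2(w=1) 1-3(w=2)}
step 3: add edge 1-4 (w=3); MST = {0-2(w=1) 1-3(w=2) 1-4(w=3)}
step 4: add edge 3-5 (w=5); MST = {0-2(w=1) 1-3(w=2) 1-4(w=3) 3-5(w=5)}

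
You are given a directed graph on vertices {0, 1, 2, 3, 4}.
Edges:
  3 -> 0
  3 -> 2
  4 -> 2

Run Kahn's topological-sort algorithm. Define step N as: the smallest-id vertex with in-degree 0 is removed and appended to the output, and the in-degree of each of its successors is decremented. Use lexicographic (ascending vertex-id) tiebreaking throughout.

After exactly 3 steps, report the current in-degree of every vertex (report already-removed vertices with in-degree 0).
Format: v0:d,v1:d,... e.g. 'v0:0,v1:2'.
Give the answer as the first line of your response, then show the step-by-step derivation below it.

v0:0,v1:0,v2:1,v3:0,v4:0

step 1: output 1; order=[1]; indeg=(1,0,2,0,0)
step 2: output 3; order=[1,3]; indeg=(0,0,1,0,0)
step 3: output 0; order=[1,3,0]; indeg=(0,0,1,0,0)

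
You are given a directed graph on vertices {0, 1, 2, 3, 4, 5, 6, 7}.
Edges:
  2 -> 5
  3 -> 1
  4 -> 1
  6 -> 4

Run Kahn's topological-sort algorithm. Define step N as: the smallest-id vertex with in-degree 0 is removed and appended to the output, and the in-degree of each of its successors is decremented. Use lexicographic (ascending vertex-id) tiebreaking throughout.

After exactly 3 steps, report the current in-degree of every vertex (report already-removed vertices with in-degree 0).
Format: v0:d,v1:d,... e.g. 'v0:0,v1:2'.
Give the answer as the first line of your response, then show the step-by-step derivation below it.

v0:0,v1:1,v2:0,v3:0,v4:1,v5:0,v6:0,v7:0

step 1: output 0; order=[0]; indeg=(0,2,0,0,1,1,0,0)
step 2: output 2; order=[0,2]; indeg=(0,2,0,0,1,0,0,0)
step 3: output 3; order=[0,2,3]; indeg=(0,1,0,0,1,0,0,0)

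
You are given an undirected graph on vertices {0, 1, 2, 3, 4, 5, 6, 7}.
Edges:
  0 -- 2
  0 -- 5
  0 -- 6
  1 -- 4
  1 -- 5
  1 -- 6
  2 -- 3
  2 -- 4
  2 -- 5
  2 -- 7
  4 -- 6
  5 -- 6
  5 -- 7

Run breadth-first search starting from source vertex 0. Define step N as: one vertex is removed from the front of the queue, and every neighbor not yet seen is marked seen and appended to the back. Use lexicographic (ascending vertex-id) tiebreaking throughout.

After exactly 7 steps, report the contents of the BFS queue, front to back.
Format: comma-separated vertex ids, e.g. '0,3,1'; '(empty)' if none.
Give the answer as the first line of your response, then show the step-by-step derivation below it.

1

step 1: dequeue 0; queue=[2,5,6]; order=0
step 2: dequeue 2; queue=[5,6,3,4,7]; order=0,2
step 3: dequeue 5; queue=[6,3,4,7,1]; order=0,2,5
step 4: dequeue 6; queue=[3,4,7,1]; order=0,2,5,6
step 5: dequeue 3; queue=[4,7,1]; order=0,2,5,6,3
step 6: dequeue 4; queue=[7,1]; order=0,2,5,6,3,4
step 7: dequeue 7; queue=[1]; order=0,2,5,6,3,4,7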